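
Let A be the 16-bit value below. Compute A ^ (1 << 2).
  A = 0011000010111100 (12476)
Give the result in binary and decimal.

Mask = 1 << 2 = 0000000000000100
Bit 2 of A is 1; XOR with the mask flips it to 0.
  0011000010111100
^ 0000000000000100
------------------
  0011000010111000

Answer: 0011000010111000 (12472)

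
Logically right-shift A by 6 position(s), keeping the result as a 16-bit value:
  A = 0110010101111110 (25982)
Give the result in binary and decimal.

Logical shift right by 6: drop the bottom 6 bit(s), prepend 6 zero(s) on the left.
  0110010101111110  ->  keep [0110010101], discard [111110], prepend 000000
= 0000000110010101

Answer: 0000000110010101 (405)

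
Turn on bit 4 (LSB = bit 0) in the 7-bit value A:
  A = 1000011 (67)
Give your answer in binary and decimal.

Mask = 1 << 4 = 0010000
Bit 4 of A is 0, so OR-ing with the mask flips it to 1.
  1000011
| 0010000
---------
  1010011

Answer: 1010011 (83)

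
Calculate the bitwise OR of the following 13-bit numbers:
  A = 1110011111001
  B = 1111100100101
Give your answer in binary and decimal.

Apply | to each column (1 where either bit is 1):
  1110011111001
| 1111100100101
---------------
  1111111111101

Answer: 1111111111101 (8189)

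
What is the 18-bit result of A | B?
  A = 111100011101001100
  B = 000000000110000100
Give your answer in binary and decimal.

Apply | to each column (1 where either bit is 1):
  111100011101001100
| 000000000110000100
--------------------
  111100011111001100

Answer: 111100011111001100 (247756)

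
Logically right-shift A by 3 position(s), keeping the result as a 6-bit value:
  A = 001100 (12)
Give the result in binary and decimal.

Logical shift right by 3: drop the bottom 3 bit(s), prepend 3 zero(s) on the left.
  001100  ->  keep [001], discard [100], prepend 000
= 000001

Answer: 000001 (1)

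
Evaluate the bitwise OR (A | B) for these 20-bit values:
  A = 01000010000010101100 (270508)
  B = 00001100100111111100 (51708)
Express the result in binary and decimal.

Apply | to each column (1 where either bit is 1):
  01000010000010101100
| 00001100100111111100
----------------------
  01001110100111111100

Answer: 01001110100111111100 (322044)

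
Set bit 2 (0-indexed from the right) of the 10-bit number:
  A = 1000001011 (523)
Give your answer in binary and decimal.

Mask = 1 << 2 = 0000000100
Bit 2 of A is 0, so OR-ing with the mask flips it to 1.
  1000001011
| 0000000100
------------
  1000001111

Answer: 1000001111 (527)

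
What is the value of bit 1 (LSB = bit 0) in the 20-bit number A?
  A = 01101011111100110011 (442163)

Bit 1 is the 2nd from the right.
  01101011111100110011
                    ^
That bit is 1.

Answer: 1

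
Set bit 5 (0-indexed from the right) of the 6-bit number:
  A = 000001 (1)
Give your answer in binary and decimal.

Mask = 1 << 5 = 100000
Bit 5 of A is 0, so OR-ing with the mask flips it to 1.
  000001
| 100000
--------
  100001

Answer: 100001 (33)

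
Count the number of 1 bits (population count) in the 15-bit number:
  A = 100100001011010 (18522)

100100001011010
1-bits at positions (from bit 0 = LSB): 1, 3, 4, 6, 11, 14
Count = 6

Answer: 6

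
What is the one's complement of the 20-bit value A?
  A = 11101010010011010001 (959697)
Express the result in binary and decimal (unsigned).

Flip each bit (0->1, 1->0):
  11101010010011010001
  00010101101100101110

Answer: 00010101101100101110 (88878)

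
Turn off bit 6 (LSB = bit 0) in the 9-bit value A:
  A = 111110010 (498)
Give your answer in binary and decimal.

Mask = ~(1 << 6) = 110111111
Bit 6 of A is 1, so AND-ing with the mask clears it to 0.
  111110010
& 110111111
-----------
  110110010

Answer: 110110010 (434)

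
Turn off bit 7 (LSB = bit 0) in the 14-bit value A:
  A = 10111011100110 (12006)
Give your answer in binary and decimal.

Mask = ~(1 << 7) = 11111101111111
Bit 7 of A is 1, so AND-ing with the mask clears it to 0.
  10111011100110
& 11111101111111
----------------
  10111001100110

Answer: 10111001100110 (11878)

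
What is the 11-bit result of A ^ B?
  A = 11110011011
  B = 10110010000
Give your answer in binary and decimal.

Apply ^ to each column (1 where bits differ):
  11110011011
^ 10110010000
-------------
  01000001011

Answer: 01000001011 (523)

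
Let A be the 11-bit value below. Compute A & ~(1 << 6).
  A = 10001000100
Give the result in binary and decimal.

Mask = ~(1 << 6) = 11110111111
Bit 6 of A is 1, so AND-ing with the mask clears it to 0.
  10001000100
& 11110111111
-------------
  10000000100

Answer: 10000000100 (1028)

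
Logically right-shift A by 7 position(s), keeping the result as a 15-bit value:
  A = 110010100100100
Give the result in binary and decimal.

Logical shift right by 7: drop the bottom 7 bit(s), prepend 7 zero(s) on the left.
  110010100100100  ->  keep [11001010], discard [0100100], prepend 0000000
= 000000011001010

Answer: 000000011001010 (202)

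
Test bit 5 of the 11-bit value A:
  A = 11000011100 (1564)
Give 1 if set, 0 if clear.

Bit 5 is the 6th from the right.
  11000011100
       ^
That bit is 0.

Answer: 0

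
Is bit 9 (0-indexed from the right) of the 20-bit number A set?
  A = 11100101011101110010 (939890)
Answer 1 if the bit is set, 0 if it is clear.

Bit 9 is the 10th from the right.
  11100101011101110010
            ^
That bit is 1.

Answer: 1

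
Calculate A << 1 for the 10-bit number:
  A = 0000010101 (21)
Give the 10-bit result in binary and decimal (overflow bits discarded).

Shift left by 1: drop the top 1 bit(s), append 1 zero(s) on the right.
  0000010101  ->  discard [0], keep [000010101], append 0
= 0000101010

Answer: 0000101010 (42)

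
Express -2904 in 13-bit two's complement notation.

1. Binary of +2904:  0101101011000
2. Invert bits:     1010010100111
3. Add 1:           1010010101000

Answer: 1010010101000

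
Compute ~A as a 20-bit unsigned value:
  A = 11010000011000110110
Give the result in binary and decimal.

Flip each bit (0->1, 1->0):
  11010000011000110110
  00101111100111001001

Answer: 00101111100111001001 (195017)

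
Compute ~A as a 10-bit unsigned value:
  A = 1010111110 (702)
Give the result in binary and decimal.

Flip each bit (0->1, 1->0):
  1010111110
  0101000001

Answer: 0101000001 (321)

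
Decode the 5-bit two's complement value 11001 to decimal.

MSB is 1, so the value is negative. Find the magnitude:
1. Invert bits:  00110
2. Add 1:        00111  = 7
3. Apply sign:   -7

Answer: -7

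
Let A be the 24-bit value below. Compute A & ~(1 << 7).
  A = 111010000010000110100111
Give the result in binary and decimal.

Mask = ~(1 << 7) = 111111111111111101111111
Bit 7 of A is 1, so AND-ing with the mask clears it to 0.
  111010000010000110100111
& 111111111111111101111111
--------------------------
  111010000010000100100111

Answer: 111010000010000100100111 (15212839)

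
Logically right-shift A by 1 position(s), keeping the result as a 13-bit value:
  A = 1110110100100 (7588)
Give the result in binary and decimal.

Logical shift right by 1: drop the bottom 1 bit(s), prepend 1 zero(s) on the left.
  1110110100100  ->  keep [111011010010], discard [0], prepend 0
= 0111011010010

Answer: 0111011010010 (3794)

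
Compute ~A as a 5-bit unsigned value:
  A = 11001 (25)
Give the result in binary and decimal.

Flip each bit (0->1, 1->0):
  11001
  00110

Answer: 00110 (6)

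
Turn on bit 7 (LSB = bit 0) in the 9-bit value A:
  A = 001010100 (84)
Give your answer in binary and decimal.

Mask = 1 << 7 = 010000000
Bit 7 of A is 0, so OR-ing with the mask flips it to 1.
  001010100
| 010000000
-----------
  011010100

Answer: 011010100 (212)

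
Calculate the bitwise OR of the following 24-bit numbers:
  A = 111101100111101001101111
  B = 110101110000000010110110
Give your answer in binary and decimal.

Apply | to each column (1 where either bit is 1):
  111101100111101001101111
| 110101110000000010110110
--------------------------
  111101110111101011111111

Answer: 111101110111101011111111 (16218879)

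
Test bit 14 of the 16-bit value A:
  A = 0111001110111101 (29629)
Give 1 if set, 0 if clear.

Bit 14 is the 15th from the right.
  0111001110111101
   ^
That bit is 1.

Answer: 1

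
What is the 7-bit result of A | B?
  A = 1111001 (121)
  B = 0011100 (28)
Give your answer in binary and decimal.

Apply | to each column (1 where either bit is 1):
  1111001
| 0011100
---------
  1111101

Answer: 1111101 (125)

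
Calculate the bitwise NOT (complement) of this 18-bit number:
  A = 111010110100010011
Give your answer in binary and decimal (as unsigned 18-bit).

Flip each bit (0->1, 1->0):
  111010110100010011
  000101001011101100

Answer: 000101001011101100 (21228)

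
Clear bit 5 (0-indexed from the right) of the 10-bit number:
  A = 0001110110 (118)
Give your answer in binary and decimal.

Mask = ~(1 << 5) = 1111011111
Bit 5 of A is 1, so AND-ing with the mask clears it to 0.
  0001110110
& 1111011111
------------
  0001010110

Answer: 0001010110 (86)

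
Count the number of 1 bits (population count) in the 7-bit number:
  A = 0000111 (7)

0000111
1-bits at positions (from bit 0 = LSB): 0, 1, 2
Count = 3

Answer: 3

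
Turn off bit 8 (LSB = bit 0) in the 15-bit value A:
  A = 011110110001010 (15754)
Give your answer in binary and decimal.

Mask = ~(1 << 8) = 111111011111111
Bit 8 of A is 1, so AND-ing with the mask clears it to 0.
  011110110001010
& 111111011111111
-----------------
  011110010001010

Answer: 011110010001010 (15498)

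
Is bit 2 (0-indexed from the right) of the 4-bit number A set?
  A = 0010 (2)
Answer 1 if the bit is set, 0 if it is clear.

Bit 2 is the 3rd from the right.
  0010
   ^
That bit is 0.

Answer: 0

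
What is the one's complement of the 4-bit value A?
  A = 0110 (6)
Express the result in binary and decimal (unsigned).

Flip each bit (0->1, 1->0):
  0110
  1001

Answer: 1001 (9)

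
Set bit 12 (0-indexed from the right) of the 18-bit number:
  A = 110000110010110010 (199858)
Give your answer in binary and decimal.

Mask = 1 << 12 = 000001000000000000
Bit 12 of A is 0, so OR-ing with the mask flips it to 1.
  110000110010110010
| 000001000000000000
--------------------
  110001110010110010

Answer: 110001110010110010 (203954)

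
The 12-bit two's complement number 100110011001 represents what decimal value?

MSB is 1, so the value is negative. Find the magnitude:
1. Invert bits:  011001100110
2. Add 1:        011001100111  = 1639
3. Apply sign:   -1639

Answer: -1639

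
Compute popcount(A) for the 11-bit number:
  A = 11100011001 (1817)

11100011001
1-bits at positions (from bit 0 = LSB): 0, 3, 4, 8, 9, 10
Count = 6

Answer: 6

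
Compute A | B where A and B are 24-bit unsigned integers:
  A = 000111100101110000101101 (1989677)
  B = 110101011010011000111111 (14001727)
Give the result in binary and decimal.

Apply | to each column (1 where either bit is 1):
  000111100101110000101101
| 110101011010011000111111
--------------------------
  110111111111111000111111

Answer: 110111111111111000111111 (14679615)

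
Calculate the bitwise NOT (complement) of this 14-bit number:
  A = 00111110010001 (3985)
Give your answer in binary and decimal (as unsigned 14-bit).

Flip each bit (0->1, 1->0):
  00111110010001
  11000001101110

Answer: 11000001101110 (12398)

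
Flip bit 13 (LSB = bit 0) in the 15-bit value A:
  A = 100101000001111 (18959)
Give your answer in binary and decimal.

Mask = 1 << 13 = 010000000000000
Bit 13 of A is 0; XOR with the mask flips it to 1.
  100101000001111
^ 010000000000000
-----------------
  110101000001111

Answer: 110101000001111 (27151)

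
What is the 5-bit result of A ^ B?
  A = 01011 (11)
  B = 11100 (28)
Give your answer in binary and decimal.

Apply ^ to each column (1 where bits differ):
  01011
^ 11100
-------
  10111

Answer: 10111 (23)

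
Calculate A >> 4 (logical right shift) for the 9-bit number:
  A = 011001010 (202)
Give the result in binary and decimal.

Logical shift right by 4: drop the bottom 4 bit(s), prepend 4 zero(s) on the left.
  011001010  ->  keep [01100], discard [1010], prepend 0000
= 000001100

Answer: 000001100 (12)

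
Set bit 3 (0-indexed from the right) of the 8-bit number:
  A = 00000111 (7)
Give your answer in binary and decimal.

Mask = 1 << 3 = 00001000
Bit 3 of A is 0, so OR-ing with the mask flips it to 1.
  00000111
| 00001000
----------
  00001111

Answer: 00001111 (15)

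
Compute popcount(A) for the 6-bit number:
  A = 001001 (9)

001001
1-bits at positions (from bit 0 = LSB): 0, 3
Count = 2

Answer: 2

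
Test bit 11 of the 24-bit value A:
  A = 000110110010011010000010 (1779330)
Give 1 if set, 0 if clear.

Bit 11 is the 12th from the right.
  000110110010011010000010
              ^
That bit is 0.

Answer: 0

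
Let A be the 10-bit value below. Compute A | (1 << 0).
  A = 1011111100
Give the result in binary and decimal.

Mask = 1 << 0 = 0000000001
Bit 0 of A is 0, so OR-ing with the mask flips it to 1.
  1011111100
| 0000000001
------------
  1011111101

Answer: 1011111101 (765)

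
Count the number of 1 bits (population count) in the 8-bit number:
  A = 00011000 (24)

00011000
1-bits at positions (from bit 0 = LSB): 3, 4
Count = 2

Answer: 2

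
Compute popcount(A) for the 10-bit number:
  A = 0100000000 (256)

0100000000
1-bits at positions (from bit 0 = LSB): 8
Count = 1

Answer: 1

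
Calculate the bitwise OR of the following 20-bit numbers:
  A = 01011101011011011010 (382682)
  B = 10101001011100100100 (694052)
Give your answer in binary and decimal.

Apply | to each column (1 where either bit is 1):
  01011101011011011010
| 10101001011100100100
----------------------
  11111101011111111110

Answer: 11111101011111111110 (1038334)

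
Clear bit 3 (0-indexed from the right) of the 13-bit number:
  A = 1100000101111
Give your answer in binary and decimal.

Mask = ~(1 << 3) = 1111111110111
Bit 3 of A is 1, so AND-ing with the mask clears it to 0.
  1100000101111
& 1111111110111
---------------
  1100000100111

Answer: 1100000100111 (6183)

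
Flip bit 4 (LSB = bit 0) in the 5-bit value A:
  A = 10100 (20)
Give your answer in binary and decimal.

Mask = 1 << 4 = 10000
Bit 4 of A is 1; XOR with the mask flips it to 0.
  10100
^ 10000
-------
  00100

Answer: 00100 (4)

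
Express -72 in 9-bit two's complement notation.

1. Binary of +72:  001001000
2. Invert bits:     110110111
3. Add 1:           110111000

Answer: 110111000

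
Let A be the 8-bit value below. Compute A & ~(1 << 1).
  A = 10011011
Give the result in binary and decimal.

Mask = ~(1 << 1) = 11111101
Bit 1 of A is 1, so AND-ing with the mask clears it to 0.
  10011011
& 11111101
----------
  10011001

Answer: 10011001 (153)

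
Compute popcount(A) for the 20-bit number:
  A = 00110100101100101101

00110100101100101101
1-bits at positions (from bit 0 = LSB): 0, 2, 3, 5, 8, 9, 11, 14, 16, 17
Count = 10

Answer: 10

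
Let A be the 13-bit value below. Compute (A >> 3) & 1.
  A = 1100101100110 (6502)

Bit 3 is the 4th from the right.
  1100101100110
           ^
That bit is 0.

Answer: 0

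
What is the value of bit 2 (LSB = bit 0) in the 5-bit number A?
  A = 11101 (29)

Bit 2 is the 3rd from the right.
  11101
    ^
That bit is 1.

Answer: 1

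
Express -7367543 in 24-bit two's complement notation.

1. Binary of +7367543:  011100000110101101110111
2. Invert bits:     100011111001010010001000
3. Add 1:           100011111001010010001001

Answer: 100011111001010010001001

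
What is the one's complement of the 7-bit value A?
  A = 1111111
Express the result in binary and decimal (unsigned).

Flip each bit (0->1, 1->0):
  1111111
  0000000

Answer: 0000000 (0)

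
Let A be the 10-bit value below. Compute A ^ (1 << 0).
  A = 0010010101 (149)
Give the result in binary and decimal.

Mask = 1 << 0 = 0000000001
Bit 0 of A is 1; XOR with the mask flips it to 0.
  0010010101
^ 0000000001
------------
  0010010100

Answer: 0010010100 (148)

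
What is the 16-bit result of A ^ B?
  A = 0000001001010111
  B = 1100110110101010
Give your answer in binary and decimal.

Apply ^ to each column (1 where bits differ):
  0000001001010111
^ 1100110110101010
------------------
  1100111111111101

Answer: 1100111111111101 (53245)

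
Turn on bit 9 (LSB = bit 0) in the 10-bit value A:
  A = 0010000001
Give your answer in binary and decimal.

Mask = 1 << 9 = 1000000000
Bit 9 of A is 0, so OR-ing with the mask flips it to 1.
  0010000001
| 1000000000
------------
  1010000001

Answer: 1010000001 (641)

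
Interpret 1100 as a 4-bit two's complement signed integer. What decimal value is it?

MSB is 1, so the value is negative. Find the magnitude:
1. Invert bits:  0011
2. Add 1:        0100  = 4
3. Apply sign:   -4

Answer: -4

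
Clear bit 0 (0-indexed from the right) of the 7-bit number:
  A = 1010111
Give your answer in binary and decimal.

Mask = ~(1 << 0) = 1111110
Bit 0 of A is 1, so AND-ing with the mask clears it to 0.
  1010111
& 1111110
---------
  1010110

Answer: 1010110 (86)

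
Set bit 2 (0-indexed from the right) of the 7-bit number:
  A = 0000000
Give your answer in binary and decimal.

Mask = 1 << 2 = 0000100
Bit 2 of A is 0, so OR-ing with the mask flips it to 1.
  0000000
| 0000100
---------
  0000100

Answer: 0000100 (4)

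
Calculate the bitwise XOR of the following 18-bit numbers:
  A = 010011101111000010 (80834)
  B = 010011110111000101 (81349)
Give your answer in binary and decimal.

Apply ^ to each column (1 where bits differ):
  010011101111000010
^ 010011110111000101
--------------------
  000000011000000111

Answer: 000000011000000111 (1543)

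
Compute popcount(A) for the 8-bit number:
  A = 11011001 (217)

11011001
1-bits at positions (from bit 0 = LSB): 0, 3, 4, 6, 7
Count = 5

Answer: 5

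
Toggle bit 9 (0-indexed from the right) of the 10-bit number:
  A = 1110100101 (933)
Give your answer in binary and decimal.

Mask = 1 << 9 = 1000000000
Bit 9 of A is 1; XOR with the mask flips it to 0.
  1110100101
^ 1000000000
------------
  0110100101

Answer: 0110100101 (421)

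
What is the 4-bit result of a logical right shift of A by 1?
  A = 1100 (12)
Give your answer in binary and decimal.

Logical shift right by 1: drop the bottom 1 bit(s), prepend 1 zero(s) on the left.
  1100  ->  keep [110], discard [0], prepend 0
= 0110

Answer: 0110 (6)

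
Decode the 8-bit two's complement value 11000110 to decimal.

MSB is 1, so the value is negative. Find the magnitude:
1. Invert bits:  00111001
2. Add 1:        00111010  = 58
3. Apply sign:   -58

Answer: -58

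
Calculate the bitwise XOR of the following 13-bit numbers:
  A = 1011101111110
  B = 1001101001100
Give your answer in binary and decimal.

Apply ^ to each column (1 where bits differ):
  1011101111110
^ 1001101001100
---------------
  0010000110010

Answer: 0010000110010 (1074)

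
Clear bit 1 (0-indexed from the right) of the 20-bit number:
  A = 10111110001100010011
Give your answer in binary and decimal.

Mask = ~(1 << 1) = 11111111111111111101
Bit 1 of A is 1, so AND-ing with the mask clears it to 0.
  10111110001100010011
& 11111111111111111101
----------------------
  10111110001100010001

Answer: 10111110001100010001 (779025)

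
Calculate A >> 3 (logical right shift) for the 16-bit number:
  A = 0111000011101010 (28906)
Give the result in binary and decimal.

Logical shift right by 3: drop the bottom 3 bit(s), prepend 3 zero(s) on the left.
  0111000011101010  ->  keep [0111000011101], discard [010], prepend 000
= 0000111000011101

Answer: 0000111000011101 (3613)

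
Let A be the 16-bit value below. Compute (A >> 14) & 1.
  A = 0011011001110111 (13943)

Bit 14 is the 15th from the right.
  0011011001110111
   ^
That bit is 0.

Answer: 0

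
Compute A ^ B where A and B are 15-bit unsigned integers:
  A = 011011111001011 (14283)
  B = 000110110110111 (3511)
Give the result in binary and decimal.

Apply ^ to each column (1 where bits differ):
  011011111001011
^ 000110110110111
-----------------
  011101001111100

Answer: 011101001111100 (14972)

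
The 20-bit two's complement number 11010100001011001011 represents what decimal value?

MSB is 1, so the value is negative. Find the magnitude:
1. Invert bits:  00101011110100110100
2. Add 1:        00101011110100110101  = 179509
3. Apply sign:   -179509

Answer: -179509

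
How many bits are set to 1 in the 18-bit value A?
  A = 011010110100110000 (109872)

011010110100110000
1-bits at positions (from bit 0 = LSB): 4, 5, 8, 10, 11, 13, 15, 16
Count = 8

Answer: 8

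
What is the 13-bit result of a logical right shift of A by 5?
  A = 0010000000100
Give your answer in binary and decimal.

Logical shift right by 5: drop the bottom 5 bit(s), prepend 5 zero(s) on the left.
  0010000000100  ->  keep [00100000], discard [00100], prepend 00000
= 0000000100000

Answer: 0000000100000 (32)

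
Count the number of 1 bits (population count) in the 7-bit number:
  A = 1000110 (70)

1000110
1-bits at positions (from bit 0 = LSB): 1, 2, 6
Count = 3

Answer: 3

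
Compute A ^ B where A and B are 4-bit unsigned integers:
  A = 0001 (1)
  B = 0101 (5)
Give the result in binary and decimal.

Apply ^ to each column (1 where bits differ):
  0001
^ 0101
------
  0100

Answer: 0100 (4)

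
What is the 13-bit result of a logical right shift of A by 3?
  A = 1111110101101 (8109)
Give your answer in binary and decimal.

Logical shift right by 3: drop the bottom 3 bit(s), prepend 3 zero(s) on the left.
  1111110101101  ->  keep [1111110101], discard [101], prepend 000
= 0001111110101

Answer: 0001111110101 (1013)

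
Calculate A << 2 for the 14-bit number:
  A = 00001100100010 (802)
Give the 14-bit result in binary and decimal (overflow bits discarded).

Shift left by 2: drop the top 2 bit(s), append 2 zero(s) on the right.
  00001100100010  ->  discard [00], keep [001100100010], append 00
= 00110010001000

Answer: 00110010001000 (3208)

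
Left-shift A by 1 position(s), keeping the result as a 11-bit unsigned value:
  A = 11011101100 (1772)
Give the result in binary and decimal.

Shift left by 1: drop the top 1 bit(s), append 1 zero(s) on the right.
  11011101100  ->  discard [1], keep [1011101100], append 0
= 10111011000

Answer: 10111011000 (1496)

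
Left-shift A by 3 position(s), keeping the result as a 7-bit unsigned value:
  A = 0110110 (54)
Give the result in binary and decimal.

Shift left by 3: drop the top 3 bit(s), append 3 zero(s) on the right.
  0110110  ->  discard [011], keep [0110], append 000
= 0110000

Answer: 0110000 (48)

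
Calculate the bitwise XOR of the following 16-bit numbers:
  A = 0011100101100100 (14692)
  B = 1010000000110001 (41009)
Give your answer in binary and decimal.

Apply ^ to each column (1 where bits differ):
  0011100101100100
^ 1010000000110001
------------------
  1001100101010101

Answer: 1001100101010101 (39253)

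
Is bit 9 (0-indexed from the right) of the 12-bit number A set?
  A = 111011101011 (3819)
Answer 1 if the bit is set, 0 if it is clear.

Bit 9 is the 10th from the right.
  111011101011
    ^
That bit is 1.

Answer: 1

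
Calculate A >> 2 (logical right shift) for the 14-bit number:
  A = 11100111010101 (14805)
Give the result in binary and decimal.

Logical shift right by 2: drop the bottom 2 bit(s), prepend 2 zero(s) on the left.
  11100111010101  ->  keep [111001110101], discard [01], prepend 00
= 00111001110101

Answer: 00111001110101 (3701)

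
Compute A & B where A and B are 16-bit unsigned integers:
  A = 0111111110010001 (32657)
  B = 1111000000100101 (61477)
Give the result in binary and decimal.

Apply & to each column (1 only where both bits are 1):
  0111111110010001
& 1111000000100101
------------------
  0111000000000001

Answer: 0111000000000001 (28673)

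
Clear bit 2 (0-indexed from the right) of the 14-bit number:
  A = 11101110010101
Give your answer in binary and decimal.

Mask = ~(1 << 2) = 11111111111011
Bit 2 of A is 1, so AND-ing with the mask clears it to 0.
  11101110010101
& 11111111111011
----------------
  11101110010001

Answer: 11101110010001 (15249)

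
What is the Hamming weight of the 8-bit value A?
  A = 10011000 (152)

10011000
1-bits at positions (from bit 0 = LSB): 3, 4, 7
Count = 3

Answer: 3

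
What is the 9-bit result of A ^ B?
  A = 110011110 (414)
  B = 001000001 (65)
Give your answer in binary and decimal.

Apply ^ to each column (1 where bits differ):
  110011110
^ 001000001
-----------
  111011111

Answer: 111011111 (479)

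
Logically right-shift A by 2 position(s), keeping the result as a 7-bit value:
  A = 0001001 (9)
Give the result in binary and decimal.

Logical shift right by 2: drop the bottom 2 bit(s), prepend 2 zero(s) on the left.
  0001001  ->  keep [00010], discard [01], prepend 00
= 0000010

Answer: 0000010 (2)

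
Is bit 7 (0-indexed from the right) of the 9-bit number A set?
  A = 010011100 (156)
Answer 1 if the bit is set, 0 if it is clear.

Bit 7 is the 8th from the right.
  010011100
   ^
That bit is 1.

Answer: 1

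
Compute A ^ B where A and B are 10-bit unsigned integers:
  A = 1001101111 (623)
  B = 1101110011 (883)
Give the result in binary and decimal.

Apply ^ to each column (1 where bits differ):
  1001101111
^ 1101110011
------------
  0100011100

Answer: 0100011100 (284)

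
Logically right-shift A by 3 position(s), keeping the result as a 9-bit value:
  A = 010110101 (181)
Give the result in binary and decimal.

Logical shift right by 3: drop the bottom 3 bit(s), prepend 3 zero(s) on the left.
  010110101  ->  keep [010110], discard [101], prepend 000
= 000010110

Answer: 000010110 (22)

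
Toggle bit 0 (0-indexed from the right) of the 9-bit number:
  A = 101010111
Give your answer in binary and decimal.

Mask = 1 << 0 = 000000001
Bit 0 of A is 1; XOR with the mask flips it to 0.
  101010111
^ 000000001
-----------
  101010110

Answer: 101010110 (342)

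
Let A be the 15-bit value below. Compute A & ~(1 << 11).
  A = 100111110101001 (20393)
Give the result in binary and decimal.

Mask = ~(1 << 11) = 111011111111111
Bit 11 of A is 1, so AND-ing with the mask clears it to 0.
  100111110101001
& 111011111111111
-----------------
  100011110101001

Answer: 100011110101001 (18345)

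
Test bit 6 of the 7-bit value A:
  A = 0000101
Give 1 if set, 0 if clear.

Bit 6 is the 7th from the right.
  0000101
  ^
That bit is 0.

Answer: 0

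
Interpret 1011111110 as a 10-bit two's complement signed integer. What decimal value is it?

MSB is 1, so the value is negative. Find the magnitude:
1. Invert bits:  0100000001
2. Add 1:        0100000010  = 258
3. Apply sign:   -258

Answer: -258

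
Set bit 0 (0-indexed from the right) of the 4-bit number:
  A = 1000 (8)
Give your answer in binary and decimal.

Mask = 1 << 0 = 0001
Bit 0 of A is 0, so OR-ing with the mask flips it to 1.
  1000
| 0001
------
  1001

Answer: 1001 (9)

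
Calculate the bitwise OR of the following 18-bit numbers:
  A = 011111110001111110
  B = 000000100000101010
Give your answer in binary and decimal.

Apply | to each column (1 where either bit is 1):
  011111110001111110
| 000000100000101010
--------------------
  011111110001111110

Answer: 011111110001111110 (130174)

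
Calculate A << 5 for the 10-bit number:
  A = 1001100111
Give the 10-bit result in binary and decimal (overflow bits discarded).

Shift left by 5: drop the top 5 bit(s), append 5 zero(s) on the right.
  1001100111  ->  discard [10011], keep [00111], append 00000
= 0011100000

Answer: 0011100000 (224)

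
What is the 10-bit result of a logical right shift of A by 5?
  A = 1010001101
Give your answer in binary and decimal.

Logical shift right by 5: drop the bottom 5 bit(s), prepend 5 zero(s) on the left.
  1010001101  ->  keep [10100], discard [01101], prepend 00000
= 0000010100

Answer: 0000010100 (20)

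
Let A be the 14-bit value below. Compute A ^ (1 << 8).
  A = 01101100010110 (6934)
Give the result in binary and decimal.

Mask = 1 << 8 = 00000100000000
Bit 8 of A is 1; XOR with the mask flips it to 0.
  01101100010110
^ 00000100000000
----------------
  01101000010110

Answer: 01101000010110 (6678)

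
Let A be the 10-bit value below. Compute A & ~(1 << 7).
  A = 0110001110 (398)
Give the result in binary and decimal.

Mask = ~(1 << 7) = 1101111111
Bit 7 of A is 1, so AND-ing with the mask clears it to 0.
  0110001110
& 1101111111
------------
  0100001110

Answer: 0100001110 (270)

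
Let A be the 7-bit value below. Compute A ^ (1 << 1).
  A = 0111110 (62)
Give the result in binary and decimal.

Mask = 1 << 1 = 0000010
Bit 1 of A is 1; XOR with the mask flips it to 0.
  0111110
^ 0000010
---------
  0111100

Answer: 0111100 (60)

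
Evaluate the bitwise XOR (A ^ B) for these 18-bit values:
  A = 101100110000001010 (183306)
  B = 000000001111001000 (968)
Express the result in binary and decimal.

Apply ^ to each column (1 where bits differ):
  101100110000001010
^ 000000001111001000
--------------------
  101100111111000010

Answer: 101100111111000010 (184258)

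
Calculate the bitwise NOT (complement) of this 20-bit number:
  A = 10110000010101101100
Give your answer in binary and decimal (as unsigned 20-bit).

Flip each bit (0->1, 1->0):
  10110000010101101100
  01001111101010010011

Answer: 01001111101010010011 (326291)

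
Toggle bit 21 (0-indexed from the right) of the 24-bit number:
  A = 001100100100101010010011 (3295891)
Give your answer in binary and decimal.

Mask = 1 << 21 = 001000000000000000000000
Bit 21 of A is 1; XOR with the mask flips it to 0.
  001100100100101010010011
^ 001000000000000000000000
--------------------------
  000100100100101010010011

Answer: 000100100100101010010011 (1198739)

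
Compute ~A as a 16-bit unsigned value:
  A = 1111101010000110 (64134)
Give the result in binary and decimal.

Flip each bit (0->1, 1->0):
  1111101010000110
  0000010101111001

Answer: 0000010101111001 (1401)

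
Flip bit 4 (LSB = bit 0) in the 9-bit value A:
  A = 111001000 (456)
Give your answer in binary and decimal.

Mask = 1 << 4 = 000010000
Bit 4 of A is 0; XOR with the mask flips it to 1.
  111001000
^ 000010000
-----------
  111011000

Answer: 111011000 (472)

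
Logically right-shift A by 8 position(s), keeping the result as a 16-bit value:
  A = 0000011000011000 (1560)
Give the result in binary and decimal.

Logical shift right by 8: drop the bottom 8 bit(s), prepend 8 zero(s) on the left.
  0000011000011000  ->  keep [00000110], discard [00011000], prepend 00000000
= 0000000000000110

Answer: 0000000000000110 (6)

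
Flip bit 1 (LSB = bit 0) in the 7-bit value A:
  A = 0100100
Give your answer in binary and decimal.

Mask = 1 << 1 = 0000010
Bit 1 of A is 0; XOR with the mask flips it to 1.
  0100100
^ 0000010
---------
  0100110

Answer: 0100110 (38)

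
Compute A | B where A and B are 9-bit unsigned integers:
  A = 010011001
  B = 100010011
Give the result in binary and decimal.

Apply | to each column (1 where either bit is 1):
  010011001
| 100010011
-----------
  110011011

Answer: 110011011 (411)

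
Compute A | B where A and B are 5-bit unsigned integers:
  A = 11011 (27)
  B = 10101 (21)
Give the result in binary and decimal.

Apply | to each column (1 where either bit is 1):
  11011
| 10101
-------
  11111

Answer: 11111 (31)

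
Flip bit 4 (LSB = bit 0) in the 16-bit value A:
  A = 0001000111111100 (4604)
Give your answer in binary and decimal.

Mask = 1 << 4 = 0000000000010000
Bit 4 of A is 1; XOR with the mask flips it to 0.
  0001000111111100
^ 0000000000010000
------------------
  0001000111101100

Answer: 0001000111101100 (4588)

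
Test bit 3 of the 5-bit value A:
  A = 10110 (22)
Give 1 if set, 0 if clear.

Bit 3 is the 4th from the right.
  10110
   ^
That bit is 0.

Answer: 0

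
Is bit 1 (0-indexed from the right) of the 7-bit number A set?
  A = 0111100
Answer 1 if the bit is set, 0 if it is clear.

Bit 1 is the 2nd from the right.
  0111100
       ^
That bit is 0.

Answer: 0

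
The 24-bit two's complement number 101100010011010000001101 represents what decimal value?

MSB is 1, so the value is negative. Find the magnitude:
1. Invert bits:  010011101100101111110010
2. Add 1:        010011101100101111110011  = 5164019
3. Apply sign:   -5164019

Answer: -5164019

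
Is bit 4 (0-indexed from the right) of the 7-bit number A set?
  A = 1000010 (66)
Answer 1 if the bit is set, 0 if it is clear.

Bit 4 is the 5th from the right.
  1000010
    ^
That bit is 0.

Answer: 0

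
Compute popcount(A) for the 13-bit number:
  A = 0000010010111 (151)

0000010010111
1-bits at positions (from bit 0 = LSB): 0, 1, 2, 4, 7
Count = 5

Answer: 5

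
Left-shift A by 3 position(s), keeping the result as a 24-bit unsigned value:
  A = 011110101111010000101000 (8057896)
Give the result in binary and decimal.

Shift left by 3: drop the top 3 bit(s), append 3 zero(s) on the right.
  011110101111010000101000  ->  discard [011], keep [110101111010000101000], append 000
= 110101111010000101000000

Answer: 110101111010000101000000 (14131520)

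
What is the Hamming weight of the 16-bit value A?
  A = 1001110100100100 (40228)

1001110100100100
1-bits at positions (from bit 0 = LSB): 2, 5, 8, 10, 11, 12, 15
Count = 7

Answer: 7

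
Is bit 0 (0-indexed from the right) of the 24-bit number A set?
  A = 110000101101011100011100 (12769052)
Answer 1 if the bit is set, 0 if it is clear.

Bit 0 is the 1st from the right.
  110000101101011100011100
                         ^
That bit is 0.

Answer: 0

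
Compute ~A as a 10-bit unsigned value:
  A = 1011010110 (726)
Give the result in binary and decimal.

Flip each bit (0->1, 1->0):
  1011010110
  0100101001

Answer: 0100101001 (297)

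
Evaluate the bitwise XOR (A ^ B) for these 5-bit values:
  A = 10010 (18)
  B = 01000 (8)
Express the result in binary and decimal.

Apply ^ to each column (1 where bits differ):
  10010
^ 01000
-------
  11010

Answer: 11010 (26)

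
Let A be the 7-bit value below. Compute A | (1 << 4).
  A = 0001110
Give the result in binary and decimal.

Mask = 1 << 4 = 0010000
Bit 4 of A is 0, so OR-ing with the mask flips it to 1.
  0001110
| 0010000
---------
  0011110

Answer: 0011110 (30)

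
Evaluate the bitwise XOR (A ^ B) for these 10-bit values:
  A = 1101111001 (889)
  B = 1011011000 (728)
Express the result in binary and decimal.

Apply ^ to each column (1 where bits differ):
  1101111001
^ 1011011000
------------
  0110100001

Answer: 0110100001 (417)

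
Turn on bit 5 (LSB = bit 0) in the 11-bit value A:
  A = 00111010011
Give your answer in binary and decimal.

Mask = 1 << 5 = 00000100000
Bit 5 of A is 0, so OR-ing with the mask flips it to 1.
  00111010011
| 00000100000
-------------
  00111110011

Answer: 00111110011 (499)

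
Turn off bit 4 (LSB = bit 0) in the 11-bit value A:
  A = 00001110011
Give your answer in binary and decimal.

Mask = ~(1 << 4) = 11111101111
Bit 4 of A is 1, so AND-ing with the mask clears it to 0.
  00001110011
& 11111101111
-------------
  00001100011

Answer: 00001100011 (99)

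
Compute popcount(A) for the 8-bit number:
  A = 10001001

10001001
1-bits at positions (from bit 0 = LSB): 0, 3, 7
Count = 3

Answer: 3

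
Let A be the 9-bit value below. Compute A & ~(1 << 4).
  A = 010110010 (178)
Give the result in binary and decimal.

Mask = ~(1 << 4) = 111101111
Bit 4 of A is 1, so AND-ing with the mask clears it to 0.
  010110010
& 111101111
-----------
  010100010

Answer: 010100010 (162)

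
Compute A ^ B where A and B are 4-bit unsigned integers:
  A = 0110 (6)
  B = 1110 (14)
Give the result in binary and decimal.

Apply ^ to each column (1 where bits differ):
  0110
^ 1110
------
  1000

Answer: 1000 (8)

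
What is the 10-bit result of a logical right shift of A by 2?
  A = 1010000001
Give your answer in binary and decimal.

Logical shift right by 2: drop the bottom 2 bit(s), prepend 2 zero(s) on the left.
  1010000001  ->  keep [10100000], discard [01], prepend 00
= 0010100000

Answer: 0010100000 (160)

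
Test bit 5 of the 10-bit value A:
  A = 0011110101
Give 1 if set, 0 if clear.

Bit 5 is the 6th from the right.
  0011110101
      ^
That bit is 1.

Answer: 1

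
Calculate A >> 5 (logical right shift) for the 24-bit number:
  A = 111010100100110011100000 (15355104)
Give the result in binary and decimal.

Logical shift right by 5: drop the bottom 5 bit(s), prepend 5 zero(s) on the left.
  111010100100110011100000  ->  keep [1110101001001100111], discard [00000], prepend 00000
= 000001110101001001100111

Answer: 000001110101001001100111 (479847)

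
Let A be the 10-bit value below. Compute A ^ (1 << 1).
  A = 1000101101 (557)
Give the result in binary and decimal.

Mask = 1 << 1 = 0000000010
Bit 1 of A is 0; XOR with the mask flips it to 1.
  1000101101
^ 0000000010
------------
  1000101111

Answer: 1000101111 (559)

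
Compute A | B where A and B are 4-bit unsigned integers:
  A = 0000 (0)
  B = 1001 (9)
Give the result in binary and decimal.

Apply | to each column (1 where either bit is 1):
  0000
| 1001
------
  1001

Answer: 1001 (9)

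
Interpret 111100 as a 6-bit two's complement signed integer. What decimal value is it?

MSB is 1, so the value is negative. Find the magnitude:
1. Invert bits:  000011
2. Add 1:        000100  = 4
3. Apply sign:   -4

Answer: -4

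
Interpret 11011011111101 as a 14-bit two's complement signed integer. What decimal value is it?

MSB is 1, so the value is negative. Find the magnitude:
1. Invert bits:  00100100000010
2. Add 1:        00100100000011  = 2307
3. Apply sign:   -2307

Answer: -2307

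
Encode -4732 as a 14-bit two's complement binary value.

1. Binary of +4732:  01001001111100
2. Invert bits:     10110110000011
3. Add 1:           10110110000100

Answer: 10110110000100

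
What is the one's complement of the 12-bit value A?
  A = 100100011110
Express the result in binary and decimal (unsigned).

Flip each bit (0->1, 1->0):
  100100011110
  011011100001

Answer: 011011100001 (1761)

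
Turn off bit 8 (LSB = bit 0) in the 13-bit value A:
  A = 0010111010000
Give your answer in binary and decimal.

Mask = ~(1 << 8) = 1111011111111
Bit 8 of A is 1, so AND-ing with the mask clears it to 0.
  0010111010000
& 1111011111111
---------------
  0010011010000

Answer: 0010011010000 (1232)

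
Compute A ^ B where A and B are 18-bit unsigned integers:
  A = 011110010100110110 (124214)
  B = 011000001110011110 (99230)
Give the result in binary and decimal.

Apply ^ to each column (1 where bits differ):
  011110010100110110
^ 011000001110011110
--------------------
  000110011010101000

Answer: 000110011010101000 (26280)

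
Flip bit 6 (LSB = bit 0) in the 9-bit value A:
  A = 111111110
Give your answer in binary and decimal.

Mask = 1 << 6 = 001000000
Bit 6 of A is 1; XOR with the mask flips it to 0.
  111111110
^ 001000000
-----------
  110111110

Answer: 110111110 (446)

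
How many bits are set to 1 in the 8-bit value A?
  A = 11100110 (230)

11100110
1-bits at positions (from bit 0 = LSB): 1, 2, 5, 6, 7
Count = 5

Answer: 5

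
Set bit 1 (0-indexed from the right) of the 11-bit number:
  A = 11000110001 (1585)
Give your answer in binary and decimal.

Mask = 1 << 1 = 00000000010
Bit 1 of A is 0, so OR-ing with the mask flips it to 1.
  11000110001
| 00000000010
-------------
  11000110011

Answer: 11000110011 (1587)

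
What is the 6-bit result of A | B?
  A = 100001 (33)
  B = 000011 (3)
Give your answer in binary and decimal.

Apply | to each column (1 where either bit is 1):
  100001
| 000011
--------
  100011

Answer: 100011 (35)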